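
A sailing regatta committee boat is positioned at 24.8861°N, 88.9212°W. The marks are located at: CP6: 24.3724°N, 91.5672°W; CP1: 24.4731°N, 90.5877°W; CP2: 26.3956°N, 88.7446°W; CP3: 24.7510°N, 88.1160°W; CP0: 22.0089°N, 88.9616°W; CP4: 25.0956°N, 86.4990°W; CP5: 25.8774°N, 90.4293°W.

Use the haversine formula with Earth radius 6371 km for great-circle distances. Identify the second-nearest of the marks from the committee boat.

CP2

Distance to each, sorted:
CP3: 82.6 km
CP2: 168.8 km
CP1: 174.5 km
CP5: 187.4 km
CP4: 245.2 km
CP6: 273.5 km
CP0: 320.0 km
The second-nearest is CP2 at 168.8 km.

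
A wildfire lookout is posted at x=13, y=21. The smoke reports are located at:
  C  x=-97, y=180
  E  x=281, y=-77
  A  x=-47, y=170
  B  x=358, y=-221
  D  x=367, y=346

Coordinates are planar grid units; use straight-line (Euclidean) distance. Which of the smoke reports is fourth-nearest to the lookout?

Distance to each, sorted:
A: 160.6
C: 193.3
E: 285.4
B: 421.4
D: 480.6
The fourth-nearest is B at 421.4.

B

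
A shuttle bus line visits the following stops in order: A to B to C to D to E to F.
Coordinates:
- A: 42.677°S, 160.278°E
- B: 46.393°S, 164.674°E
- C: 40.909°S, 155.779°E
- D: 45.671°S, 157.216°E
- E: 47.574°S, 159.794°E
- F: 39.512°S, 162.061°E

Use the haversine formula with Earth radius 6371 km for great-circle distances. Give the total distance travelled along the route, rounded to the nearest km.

3225 km

Leg distances:
A→B: 540.3 km  (cumulative 540.3 km)
B→C: 939.2 km  (cumulative 1479.5 km)
C→D: 542.1 km  (cumulative 2021.6 km)
D→E: 289.0 km  (cumulative 2310.6 km)
E→F: 914.8 km  (cumulative 3225.4 km)
Total route length ≈ 3225 km.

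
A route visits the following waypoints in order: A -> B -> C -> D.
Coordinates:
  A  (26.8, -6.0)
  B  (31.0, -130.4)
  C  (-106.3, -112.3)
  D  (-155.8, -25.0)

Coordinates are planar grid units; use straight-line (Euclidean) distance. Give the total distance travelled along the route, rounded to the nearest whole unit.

Leg distances:
A→B: 124.5  (cumulative 124.5)
B→C: 138.5  (cumulative 263.0)
C→D: 100.4  (cumulative 363.3)
Total route length ≈ 363.

363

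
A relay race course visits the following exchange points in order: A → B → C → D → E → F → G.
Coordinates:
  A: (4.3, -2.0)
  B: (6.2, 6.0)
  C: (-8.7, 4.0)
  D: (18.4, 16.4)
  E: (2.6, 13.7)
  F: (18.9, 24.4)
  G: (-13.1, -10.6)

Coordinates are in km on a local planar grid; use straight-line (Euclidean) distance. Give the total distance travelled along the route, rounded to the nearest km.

Leg distances:
A→B: 8.2 km  (cumulative 8.2 km)
B→C: 15.0 km  (cumulative 23.3 km)
C→D: 29.8 km  (cumulative 53.1 km)
D→E: 16.0 km  (cumulative 69.1 km)
E→F: 19.5 km  (cumulative 88.6 km)
F→G: 47.4 km  (cumulative 136.0 km)
Total route length ≈ 136 km.

136 km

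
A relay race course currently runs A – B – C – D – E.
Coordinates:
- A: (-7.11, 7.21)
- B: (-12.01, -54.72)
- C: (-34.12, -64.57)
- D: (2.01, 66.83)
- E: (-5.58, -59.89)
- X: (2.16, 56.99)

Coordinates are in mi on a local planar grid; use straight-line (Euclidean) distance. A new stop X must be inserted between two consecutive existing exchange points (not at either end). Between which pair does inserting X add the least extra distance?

Added distance for inserting X between each consecutive pair:
A–B: 101.1 mi
B–C: 215.3 mi
C–D: 0.4 mi
D–E: 0.0 mi
Smallest added distance is 0.0 mi, inserting between D and E.

between D and E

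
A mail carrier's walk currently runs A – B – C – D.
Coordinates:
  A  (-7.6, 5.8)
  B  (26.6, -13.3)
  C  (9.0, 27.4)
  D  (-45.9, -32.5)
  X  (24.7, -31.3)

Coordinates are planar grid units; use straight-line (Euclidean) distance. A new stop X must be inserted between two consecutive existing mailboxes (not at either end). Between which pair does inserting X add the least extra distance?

between A and B

Added distance for inserting X between each consecutive pair:
A–B: 28.1
B–C: 34.5
C–D: 50.1
Smallest added distance is 28.1, inserting between A and B.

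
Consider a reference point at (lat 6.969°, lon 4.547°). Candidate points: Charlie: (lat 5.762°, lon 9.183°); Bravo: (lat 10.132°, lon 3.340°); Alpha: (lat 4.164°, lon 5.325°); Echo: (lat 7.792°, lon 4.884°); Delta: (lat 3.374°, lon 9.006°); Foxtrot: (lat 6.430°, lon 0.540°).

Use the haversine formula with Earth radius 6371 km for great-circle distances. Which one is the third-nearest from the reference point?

Distances from the reference point ((lat 6.969°, lon 4.547°)):
Echo: 98.8 km
Alpha: 323.6 km
Bravo: 375.9 km
Foxtrot: 446.6 km
Charlie: 529.6 km
Delta: 635.3 km
The third-nearest is Bravo at 375.9 km.

Bravo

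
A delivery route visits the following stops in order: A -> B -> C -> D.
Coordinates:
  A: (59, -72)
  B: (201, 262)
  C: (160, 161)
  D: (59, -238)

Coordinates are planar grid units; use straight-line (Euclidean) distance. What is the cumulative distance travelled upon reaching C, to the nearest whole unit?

472

Leg distances:
A→B: 362.9  (cumulative 362.9)
B→C: 109.0  (cumulative 471.9)
Cumulative distance at C ≈ 472.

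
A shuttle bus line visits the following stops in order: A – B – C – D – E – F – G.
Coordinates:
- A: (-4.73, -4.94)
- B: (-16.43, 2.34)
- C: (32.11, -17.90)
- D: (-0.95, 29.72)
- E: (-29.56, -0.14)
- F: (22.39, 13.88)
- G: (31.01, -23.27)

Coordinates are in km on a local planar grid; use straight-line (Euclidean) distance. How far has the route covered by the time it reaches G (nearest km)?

Leg distances:
A→B: 13.8 km  (cumulative 13.8 km)
B→C: 52.6 km  (cumulative 66.4 km)
C→D: 58.0 km  (cumulative 124.3 km)
D→E: 41.4 km  (cumulative 165.7 km)
E→F: 53.8 km  (cumulative 219.5 km)
F→G: 38.1 km  (cumulative 257.6 km)
Cumulative distance at G ≈ 258 km.

258 km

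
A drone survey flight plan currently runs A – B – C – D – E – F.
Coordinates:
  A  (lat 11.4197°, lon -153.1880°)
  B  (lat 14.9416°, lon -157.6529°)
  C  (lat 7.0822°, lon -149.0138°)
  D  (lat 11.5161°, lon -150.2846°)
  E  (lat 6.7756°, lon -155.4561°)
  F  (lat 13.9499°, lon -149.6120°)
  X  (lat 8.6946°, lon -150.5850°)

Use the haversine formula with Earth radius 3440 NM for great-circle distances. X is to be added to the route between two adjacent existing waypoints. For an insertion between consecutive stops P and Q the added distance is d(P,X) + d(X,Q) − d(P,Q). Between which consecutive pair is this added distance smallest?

between B and C

Added distance for inserting X between each consecutive pair:
A–B: 448.2 NM
B–C: 0.2 NM
C–D: 28.2 NM
D–E: 63.9 NM
E–F: 80.7 NM
Smallest added distance is 0.2 NM, inserting between B and C.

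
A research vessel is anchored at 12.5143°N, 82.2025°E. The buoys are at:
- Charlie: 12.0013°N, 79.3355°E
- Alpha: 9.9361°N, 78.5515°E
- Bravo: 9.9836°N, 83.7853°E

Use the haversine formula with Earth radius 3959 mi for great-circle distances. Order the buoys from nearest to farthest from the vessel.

Computing each great-circle distance from 12.5143°N, 82.2025°E:
Charlie 12.0013°N, 79.3355°E: 196.8 mi
Bravo 9.9836°N, 83.7853°E: 205.1 mi
Alpha 9.9361°N, 78.5515°E: 304.9 mi

Charlie, Bravo, Alpha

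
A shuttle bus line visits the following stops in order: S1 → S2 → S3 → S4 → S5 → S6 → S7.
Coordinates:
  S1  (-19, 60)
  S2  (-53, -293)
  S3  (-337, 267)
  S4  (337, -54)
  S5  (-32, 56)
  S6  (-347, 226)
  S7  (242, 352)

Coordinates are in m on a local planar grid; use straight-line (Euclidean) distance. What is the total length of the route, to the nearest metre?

3074 m

Leg distances:
S1→S2: 354.6 m  (cumulative 354.6 m)
S2→S3: 627.9 m  (cumulative 982.5 m)
S3→S4: 746.5 m  (cumulative 1729.1 m)
S4→S5: 385.0 m  (cumulative 2114.1 m)
S5→S6: 357.9 m  (cumulative 2472.1 m)
S6→S7: 602.3 m  (cumulative 3074.4 m)
Total route length ≈ 3074 m.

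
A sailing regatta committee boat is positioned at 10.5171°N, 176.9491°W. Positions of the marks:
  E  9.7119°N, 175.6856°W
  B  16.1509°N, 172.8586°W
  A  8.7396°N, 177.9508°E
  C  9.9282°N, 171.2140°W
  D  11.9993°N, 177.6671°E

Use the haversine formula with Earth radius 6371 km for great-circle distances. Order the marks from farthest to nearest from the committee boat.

B, C, D, A, E

Computing each great-circle distance from 10.5171°N, 176.9491°W:
B 16.1509°N, 172.8586°W: 766.9 km
C 9.9282°N, 171.2140°W: 631.0 km
D 11.9993°N, 177.6671°E: 609.8 km
A 8.7396°N, 177.9508°E: 593.0 km
E 9.7119°N, 175.6856°W: 164.8 km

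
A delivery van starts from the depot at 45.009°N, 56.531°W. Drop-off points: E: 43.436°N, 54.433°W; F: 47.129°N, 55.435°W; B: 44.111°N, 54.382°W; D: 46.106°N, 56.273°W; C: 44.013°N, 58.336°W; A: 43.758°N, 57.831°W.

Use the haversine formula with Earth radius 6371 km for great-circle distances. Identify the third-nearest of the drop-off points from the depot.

Distances from the depot (45.009°N, 56.531°W):
D: 123.6 km
A: 173.3 km
C: 181.0 km
B: 197.4 km
E: 241.9 km
F: 250.4 km
The third-nearest is C at 181.0 km.

C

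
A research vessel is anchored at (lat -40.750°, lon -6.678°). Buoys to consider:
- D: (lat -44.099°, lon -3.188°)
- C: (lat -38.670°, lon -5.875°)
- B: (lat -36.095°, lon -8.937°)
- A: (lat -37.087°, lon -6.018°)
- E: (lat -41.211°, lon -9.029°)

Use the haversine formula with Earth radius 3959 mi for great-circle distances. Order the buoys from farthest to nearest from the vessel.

B, D, A, C, E

Distances from the vessel:
B (lat -36.095°, lon -8.937°): 344.1 mi
D (lat -44.099°, lon -3.188°): 291.9 mi
A (lat -37.087°, lon -6.018°): 255.6 mi
C (lat -38.670°, lon -5.875°): 149.9 mi
E (lat -41.211°, lon -9.029°): 126.7 mi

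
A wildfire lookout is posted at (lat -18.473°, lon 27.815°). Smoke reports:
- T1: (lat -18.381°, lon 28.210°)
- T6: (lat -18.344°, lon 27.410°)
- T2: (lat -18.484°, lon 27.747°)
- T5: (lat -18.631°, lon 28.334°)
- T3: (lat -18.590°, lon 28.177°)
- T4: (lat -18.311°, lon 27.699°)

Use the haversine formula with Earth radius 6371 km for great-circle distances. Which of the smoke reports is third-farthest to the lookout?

Distances from the lookout ((lat -18.473°, lon 27.815°)):
T5: 57.5 km
T6: 45.1 km
T1: 42.9 km
T3: 40.3 km
T4: 21.8 km
T2: 7.3 km
The third-farthest is T1 at 42.9 km.

T1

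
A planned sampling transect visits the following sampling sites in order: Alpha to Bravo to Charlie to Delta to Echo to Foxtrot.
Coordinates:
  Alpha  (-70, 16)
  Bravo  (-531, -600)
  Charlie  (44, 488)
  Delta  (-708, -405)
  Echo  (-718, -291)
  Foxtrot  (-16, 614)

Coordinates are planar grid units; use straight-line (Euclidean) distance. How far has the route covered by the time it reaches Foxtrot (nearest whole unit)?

4427

Leg distances:
Alpha→Bravo: 769.4  (cumulative 769.4)
Bravo→Charlie: 1230.6  (cumulative 2000.0)
Charlie→Delta: 1167.5  (cumulative 3167.5)
Delta→Echo: 114.4  (cumulative 3281.9)
Echo→Foxtrot: 1145.4  (cumulative 4427.2)
Cumulative distance at Foxtrot ≈ 4427.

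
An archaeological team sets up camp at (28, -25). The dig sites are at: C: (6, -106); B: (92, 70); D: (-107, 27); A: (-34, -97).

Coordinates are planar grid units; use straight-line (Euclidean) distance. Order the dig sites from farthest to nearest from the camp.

Distances from the camp:
D (-107, 27): 144.7
B (92, 70): 114.5
A (-34, -97): 95.0
C (6, -106): 83.9

D, B, A, C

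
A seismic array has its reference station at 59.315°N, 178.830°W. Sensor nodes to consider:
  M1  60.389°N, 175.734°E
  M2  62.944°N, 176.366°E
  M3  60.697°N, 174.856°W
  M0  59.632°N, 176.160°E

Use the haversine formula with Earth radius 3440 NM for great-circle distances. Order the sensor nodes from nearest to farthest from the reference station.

Distance from the reference station at 59.315°N, 178.830°W to each:
M3 60.697°N, 174.856°W: 145.3 NM
M0 59.632°N, 176.160°E: 153.9 NM
M1 60.389°N, 175.734°E: 176.1 NM
M2 62.944°N, 176.366°E: 258.4 NM

M3, M0, M1, M2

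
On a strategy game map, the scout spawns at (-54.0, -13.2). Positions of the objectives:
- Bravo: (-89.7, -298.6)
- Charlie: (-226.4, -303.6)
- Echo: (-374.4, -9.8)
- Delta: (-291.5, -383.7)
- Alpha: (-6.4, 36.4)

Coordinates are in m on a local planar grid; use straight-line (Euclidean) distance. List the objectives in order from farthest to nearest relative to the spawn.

Distances from the spawn:
Delta (-291.5, -383.7): 440.1 m
Charlie (-226.4, -303.6): 337.7 m
Echo (-374.4, -9.8): 320.4 m
Bravo (-89.7, -298.6): 287.6 m
Alpha (-6.4, 36.4): 68.7 m

Delta, Charlie, Echo, Bravo, Alpha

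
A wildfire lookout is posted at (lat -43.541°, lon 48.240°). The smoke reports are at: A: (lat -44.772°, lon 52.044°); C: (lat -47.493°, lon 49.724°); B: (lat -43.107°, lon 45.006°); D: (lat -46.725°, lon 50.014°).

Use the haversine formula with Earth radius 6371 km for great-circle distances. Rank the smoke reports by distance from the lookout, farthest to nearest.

Computing each great-circle distance from (lat -43.541°, lon 48.240°):
C (lat -47.493°, lon 49.724°): 454.4 km
D (lat -46.725°, lon 50.014°): 380.4 km
A (lat -44.772°, lon 52.044°): 332.9 km
B (lat -43.107°, lon 45.006°): 266.0 km

C, D, A, B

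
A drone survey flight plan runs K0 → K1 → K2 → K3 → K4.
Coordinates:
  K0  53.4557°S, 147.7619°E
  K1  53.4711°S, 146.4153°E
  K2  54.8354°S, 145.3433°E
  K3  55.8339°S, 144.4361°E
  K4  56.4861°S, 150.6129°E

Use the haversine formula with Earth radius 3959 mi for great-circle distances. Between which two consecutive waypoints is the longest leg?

K3–K4

Leg distances:
K0→K1: 55.4 mi
K1→K2: 103.8 mi
K2→K3: 77.7 mi
K3→K4: 241.8 mi
The longest leg is K3–K4 at 241.8 mi.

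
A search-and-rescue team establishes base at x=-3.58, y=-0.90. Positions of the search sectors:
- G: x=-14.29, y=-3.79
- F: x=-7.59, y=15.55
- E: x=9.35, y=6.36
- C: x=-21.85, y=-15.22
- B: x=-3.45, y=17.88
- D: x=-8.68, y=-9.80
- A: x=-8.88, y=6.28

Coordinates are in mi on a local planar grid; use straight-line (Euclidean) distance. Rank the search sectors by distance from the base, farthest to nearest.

Computing each straight-line distance from x=-3.58, y=-0.90:
C x=-21.85, y=-15.22: 23.2 mi
B x=-3.45, y=17.88: 18.8 mi
F x=-7.59, y=15.55: 16.9 mi
E x=9.35, y=6.36: 14.8 mi
G x=-14.29, y=-3.79: 11.1 mi
D x=-8.68, y=-9.80: 10.3 mi
A x=-8.88, y=6.28: 8.9 mi

C, B, F, E, G, D, A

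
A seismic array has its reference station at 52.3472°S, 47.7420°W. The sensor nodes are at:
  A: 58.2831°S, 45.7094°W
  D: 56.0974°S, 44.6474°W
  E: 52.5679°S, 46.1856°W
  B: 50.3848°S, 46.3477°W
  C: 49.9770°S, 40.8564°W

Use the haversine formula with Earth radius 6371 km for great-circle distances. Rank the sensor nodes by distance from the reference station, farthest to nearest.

Distances from the reference station:
A 58.2831°S, 45.7094°W: 672.4 km
C 49.9770°S, 40.8564°W: 547.4 km
D 56.0974°S, 44.6474°W: 462.9 km
B 50.3848°S, 46.3477°W: 238.7 km
E 52.5679°S, 46.1856°W: 108.3 km

A, C, D, B, E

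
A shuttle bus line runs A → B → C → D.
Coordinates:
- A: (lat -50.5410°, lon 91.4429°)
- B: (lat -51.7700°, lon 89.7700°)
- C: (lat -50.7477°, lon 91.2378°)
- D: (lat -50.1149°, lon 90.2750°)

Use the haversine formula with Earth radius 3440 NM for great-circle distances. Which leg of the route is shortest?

C–D

Leg distances:
A→B: 97.0 NM
B→C: 82.5 NM
C→D: 52.9 NM
The shortest leg is C–D at 52.9 NM.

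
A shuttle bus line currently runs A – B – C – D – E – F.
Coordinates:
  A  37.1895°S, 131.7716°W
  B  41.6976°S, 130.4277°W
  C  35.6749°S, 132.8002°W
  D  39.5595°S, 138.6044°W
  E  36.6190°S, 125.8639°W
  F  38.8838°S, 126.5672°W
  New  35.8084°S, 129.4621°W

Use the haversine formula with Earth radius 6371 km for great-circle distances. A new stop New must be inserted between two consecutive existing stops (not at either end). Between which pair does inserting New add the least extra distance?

between D and E

Added distance for inserting New between each consecutive pair:
A–B: 403.1 km
B–C: 261.2 km
C–D: 538.2 km
D–E: 79.9 km
E–F: 502.9 km
Smallest added distance is 79.9 km, inserting between D and E.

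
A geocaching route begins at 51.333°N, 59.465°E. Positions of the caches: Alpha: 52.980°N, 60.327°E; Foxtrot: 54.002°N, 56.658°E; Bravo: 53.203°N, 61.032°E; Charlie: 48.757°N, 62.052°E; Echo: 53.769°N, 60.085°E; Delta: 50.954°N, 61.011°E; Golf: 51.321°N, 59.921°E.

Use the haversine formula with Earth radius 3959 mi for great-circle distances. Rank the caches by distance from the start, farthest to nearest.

Foxtrot, Charlie, Echo, Bravo, Alpha, Delta, Golf

Distance from the start at 51.333°N, 59.465°E to each:
Foxtrot 54.002°N, 56.658°E: 218.7 mi
Charlie 48.757°N, 62.052°E: 211.8 mi
Echo 53.769°N, 60.085°E: 170.3 mi
Bravo 53.203°N, 61.032°E: 145.2 mi
Alpha 52.980°N, 60.327°E: 119.5 mi
Delta 50.954°N, 61.011°E: 72.0 mi
Golf 51.321°N, 59.921°E: 19.7 mi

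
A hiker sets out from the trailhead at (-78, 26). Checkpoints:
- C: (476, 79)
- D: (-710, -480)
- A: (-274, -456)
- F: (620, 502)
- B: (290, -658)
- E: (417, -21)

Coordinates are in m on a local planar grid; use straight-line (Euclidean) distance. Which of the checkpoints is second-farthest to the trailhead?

D

Distance to each, sorted:
F: 844.9 m
D: 809.6 m
B: 776.7 m
C: 556.5 m
A: 520.3 m
E: 497.2 m
The second-farthest is D at 809.6 m.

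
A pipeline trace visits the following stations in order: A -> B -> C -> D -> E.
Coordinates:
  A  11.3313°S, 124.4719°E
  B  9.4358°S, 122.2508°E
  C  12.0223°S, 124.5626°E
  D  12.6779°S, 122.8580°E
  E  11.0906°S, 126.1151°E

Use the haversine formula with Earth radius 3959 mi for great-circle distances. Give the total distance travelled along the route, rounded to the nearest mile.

Leg distances:
A→B: 199.9 mi  (cumulative 199.9 mi)
B→C: 237.8 mi  (cumulative 437.7 mi)
C→D: 123.7 mi  (cumulative 561.3 mi)
D→E: 246.0 mi  (cumulative 807.4 mi)
Total route length ≈ 807 mi.

807 mi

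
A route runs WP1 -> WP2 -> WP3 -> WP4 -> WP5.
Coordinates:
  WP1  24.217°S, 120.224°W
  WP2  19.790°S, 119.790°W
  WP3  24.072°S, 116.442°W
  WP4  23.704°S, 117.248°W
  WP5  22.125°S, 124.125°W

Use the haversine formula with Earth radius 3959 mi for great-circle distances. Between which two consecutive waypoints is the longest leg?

Leg distances:
WP1→WP2: 307.2 mi
WP2→WP3: 365.5 mi
WP3→WP4: 56.9 mi
WP4→WP5: 451.0 mi
The longest leg is WP4–WP5 at 451.0 mi.

WP4–WP5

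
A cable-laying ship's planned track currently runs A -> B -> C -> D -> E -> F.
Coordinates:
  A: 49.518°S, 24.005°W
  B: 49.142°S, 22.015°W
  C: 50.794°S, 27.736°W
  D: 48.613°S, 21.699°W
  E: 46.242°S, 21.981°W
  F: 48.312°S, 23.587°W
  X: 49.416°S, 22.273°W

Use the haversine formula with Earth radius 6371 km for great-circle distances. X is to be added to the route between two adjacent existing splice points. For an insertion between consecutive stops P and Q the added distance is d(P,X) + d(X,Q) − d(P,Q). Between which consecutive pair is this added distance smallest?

between B and C

Added distance for inserting X between each consecutive pair:
A–B: 11.3 km
B–C: 5.9 km
C–D: 20.1 km
D–E: 187.7 km
E–F: 249.4 km
Smallest added distance is 5.9 km, inserting between B and C.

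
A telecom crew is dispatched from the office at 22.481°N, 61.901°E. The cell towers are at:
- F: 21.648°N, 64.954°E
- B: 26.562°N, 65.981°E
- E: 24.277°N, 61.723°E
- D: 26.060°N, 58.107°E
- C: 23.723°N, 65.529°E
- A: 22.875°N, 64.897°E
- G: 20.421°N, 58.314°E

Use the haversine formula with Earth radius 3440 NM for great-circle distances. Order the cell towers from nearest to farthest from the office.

E, A, F, C, G, D, B

Distances from the office:
E 24.277°N, 61.723°E: 108.3 NM
A 22.875°N, 64.897°E: 167.6 NM
F 21.648°N, 64.954°E: 177.1 NM
C 23.723°N, 65.529°E: 213.8 NM
G 20.421°N, 58.314°E: 235.5 NM
D 26.060°N, 58.107°E: 298.8 NM
B 26.562°N, 65.981°E: 331.2 NM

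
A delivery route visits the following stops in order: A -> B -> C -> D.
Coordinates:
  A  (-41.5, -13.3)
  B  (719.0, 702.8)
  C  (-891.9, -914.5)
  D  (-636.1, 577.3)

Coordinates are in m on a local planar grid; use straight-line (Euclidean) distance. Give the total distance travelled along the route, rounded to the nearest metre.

4841 m

Leg distances:
A→B: 1044.6 m  (cumulative 1044.6 m)
B→C: 2282.7 m  (cumulative 3327.3 m)
C→D: 1513.6 m  (cumulative 4840.8 m)
Total route length ≈ 4841 m.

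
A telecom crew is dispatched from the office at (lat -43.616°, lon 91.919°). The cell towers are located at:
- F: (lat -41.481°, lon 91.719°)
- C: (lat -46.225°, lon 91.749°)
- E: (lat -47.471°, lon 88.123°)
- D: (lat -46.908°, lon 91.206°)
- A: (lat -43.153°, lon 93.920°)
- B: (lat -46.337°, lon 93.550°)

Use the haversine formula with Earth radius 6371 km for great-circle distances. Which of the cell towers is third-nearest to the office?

C

Distances from the office ((lat -43.616°, lon 91.919°)):
A: 169.7 km
F: 238.0 km
C: 290.4 km
B: 328.6 km
D: 370.3 km
E: 520.6 km
The third-nearest is C at 290.4 km.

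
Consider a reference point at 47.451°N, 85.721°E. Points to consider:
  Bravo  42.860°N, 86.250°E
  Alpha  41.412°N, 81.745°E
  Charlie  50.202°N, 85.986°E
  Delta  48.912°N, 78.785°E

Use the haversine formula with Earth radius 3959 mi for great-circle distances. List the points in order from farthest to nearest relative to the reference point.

Alpha, Delta, Bravo, Charlie

Distances from the reference point:
Alpha 41.412°N, 81.745°E: 460.9 mi
Delta 48.912°N, 78.785°E: 335.0 mi
Bravo 42.860°N, 86.250°E: 318.3 mi
Charlie 50.202°N, 85.986°E: 190.5 mi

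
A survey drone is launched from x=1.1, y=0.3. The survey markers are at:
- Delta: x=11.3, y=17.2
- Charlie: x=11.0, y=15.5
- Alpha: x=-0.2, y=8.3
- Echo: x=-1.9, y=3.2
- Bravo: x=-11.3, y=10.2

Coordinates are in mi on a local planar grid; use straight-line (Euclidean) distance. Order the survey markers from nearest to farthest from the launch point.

Echo, Alpha, Bravo, Charlie, Delta

Distances from the launch point:
Echo x=-1.9, y=3.2: 4.2 mi
Alpha x=-0.2, y=8.3: 8.1 mi
Bravo x=-11.3, y=10.2: 15.9 mi
Charlie x=11.0, y=15.5: 18.1 mi
Delta x=11.3, y=17.2: 19.7 mi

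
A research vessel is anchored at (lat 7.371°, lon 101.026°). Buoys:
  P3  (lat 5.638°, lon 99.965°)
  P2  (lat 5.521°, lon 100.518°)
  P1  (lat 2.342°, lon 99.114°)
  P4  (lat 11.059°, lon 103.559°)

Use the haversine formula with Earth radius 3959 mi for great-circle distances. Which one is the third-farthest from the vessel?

Distance to each, sorted:
P1: 371.6 mi
P4: 307.9 mi
P3: 140.2 mi
P2: 132.5 mi
The third-farthest is P3 at 140.2 mi.

P3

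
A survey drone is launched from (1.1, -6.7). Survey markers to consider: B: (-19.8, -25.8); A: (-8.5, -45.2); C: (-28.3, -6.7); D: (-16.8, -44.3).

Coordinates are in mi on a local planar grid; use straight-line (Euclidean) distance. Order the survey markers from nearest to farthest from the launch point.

B, C, A, D

Distances from the launch point:
B (-19.8, -25.8): 28.3 mi
C (-28.3, -6.7): 29.4 mi
A (-8.5, -45.2): 39.7 mi
D (-16.8, -44.3): 41.6 mi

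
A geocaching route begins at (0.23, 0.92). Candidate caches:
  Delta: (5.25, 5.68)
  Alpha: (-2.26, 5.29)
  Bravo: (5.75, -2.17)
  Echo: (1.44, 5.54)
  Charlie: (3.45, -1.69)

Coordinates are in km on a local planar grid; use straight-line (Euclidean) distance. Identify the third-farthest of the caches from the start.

Distances from the start ((0.23, 0.92)):
Delta: 6.9 km
Bravo: 6.3 km
Alpha: 5.0 km
Echo: 4.8 km
Charlie: 4.1 km
The third-farthest is Alpha at 5.0 km.

Alpha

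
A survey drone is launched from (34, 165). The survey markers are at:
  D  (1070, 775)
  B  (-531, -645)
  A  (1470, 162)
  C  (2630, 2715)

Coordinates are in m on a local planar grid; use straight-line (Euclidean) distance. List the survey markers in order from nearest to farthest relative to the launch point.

B, D, A, C

Distance from the launch point at (34, 165) to each:
B (-531, -645): 987.6 m
D (1070, 775): 1202.2 m
A (1470, 162): 1436.0 m
C (2630, 2715): 3638.9 m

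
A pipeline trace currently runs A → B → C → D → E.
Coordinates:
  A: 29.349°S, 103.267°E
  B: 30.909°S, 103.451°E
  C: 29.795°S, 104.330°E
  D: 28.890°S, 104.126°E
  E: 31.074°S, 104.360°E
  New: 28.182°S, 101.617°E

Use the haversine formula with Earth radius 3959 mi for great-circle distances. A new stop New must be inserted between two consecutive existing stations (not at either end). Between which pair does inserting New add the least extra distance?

Added distance for inserting New between each consecutive pair:
A–B: 238.4 mi
B–C: 323.4 mi
C–D: 294.5 mi
D–E: 267.4 mi
Smallest added distance is 238.4 mi, inserting between A and B.

between A and B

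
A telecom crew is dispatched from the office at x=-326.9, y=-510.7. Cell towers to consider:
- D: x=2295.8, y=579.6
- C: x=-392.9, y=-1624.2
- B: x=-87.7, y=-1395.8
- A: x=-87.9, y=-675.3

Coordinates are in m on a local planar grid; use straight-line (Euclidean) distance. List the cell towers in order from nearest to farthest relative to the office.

Distance from the office at x=-326.9, y=-510.7 to each:
A x=-87.9, y=-675.3: 290.2 m
B x=-87.7, y=-1395.8: 916.9 m
C x=-392.9, y=-1624.2: 1115.5 m
D x=2295.8, y=579.6: 2840.3 m

A, B, C, D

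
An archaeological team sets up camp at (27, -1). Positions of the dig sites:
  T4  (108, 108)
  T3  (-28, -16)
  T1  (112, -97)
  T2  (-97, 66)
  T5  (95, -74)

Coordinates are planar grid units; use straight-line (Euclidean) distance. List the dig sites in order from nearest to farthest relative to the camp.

T3, T5, T1, T4, T2

Computing each straight-line distance from (27, -1):
T3 (-28, -16): 57.0
T5 (95, -74): 99.8
T1 (112, -97): 128.2
T4 (108, 108): 135.8
T2 (-97, 66): 140.9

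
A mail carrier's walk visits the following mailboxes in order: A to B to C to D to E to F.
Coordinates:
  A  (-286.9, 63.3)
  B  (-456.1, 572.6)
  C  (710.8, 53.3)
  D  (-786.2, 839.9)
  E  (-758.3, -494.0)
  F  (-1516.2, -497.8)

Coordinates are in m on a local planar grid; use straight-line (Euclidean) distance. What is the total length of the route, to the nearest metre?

Leg distances:
A→B: 536.7 m  (cumulative 536.7 m)
B→C: 1277.2 m  (cumulative 1813.9 m)
C→D: 1691.1 m  (cumulative 3505.0 m)
D→E: 1334.2 m  (cumulative 4839.2 m)
E→F: 757.9 m  (cumulative 5597.1 m)
Total route length ≈ 5597 m.

5597 m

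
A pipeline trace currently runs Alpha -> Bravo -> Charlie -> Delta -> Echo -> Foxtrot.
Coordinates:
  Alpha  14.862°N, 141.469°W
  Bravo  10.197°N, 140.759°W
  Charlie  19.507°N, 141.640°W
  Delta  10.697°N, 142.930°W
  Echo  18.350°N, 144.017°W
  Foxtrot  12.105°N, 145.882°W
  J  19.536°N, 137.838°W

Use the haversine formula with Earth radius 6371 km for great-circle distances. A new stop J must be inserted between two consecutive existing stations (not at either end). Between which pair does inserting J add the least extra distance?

Added distance for inserting J between each consecutive pair:
Alpha–Bravo: 1207.4 km
Bravo–Charlie: 443.7 km
Charlie–Delta: 533.4 km
Delta–Echo: 928.4 km
Echo–Foxtrot: 1132.9 km
Smallest added distance is 443.7 km, inserting between Bravo and Charlie.

between Bravo and Charlie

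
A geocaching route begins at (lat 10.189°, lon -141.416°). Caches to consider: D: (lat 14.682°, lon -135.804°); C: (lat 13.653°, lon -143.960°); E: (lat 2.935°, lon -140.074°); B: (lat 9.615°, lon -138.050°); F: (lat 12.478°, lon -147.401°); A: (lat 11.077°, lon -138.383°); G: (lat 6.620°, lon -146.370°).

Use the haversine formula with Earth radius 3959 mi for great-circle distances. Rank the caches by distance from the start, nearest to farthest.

Computing each great-circle distance from (lat 10.189°, lon -141.416°):
A (lat 11.077°, lon -138.383°): 214.9 mi
B (lat 9.615°, lon -138.050°): 232.5 mi
C (lat 13.653°, lon -143.960°): 294.7 mi
G (lat 6.620°, lon -146.370°): 418.9 mi
F (lat 12.478°, lon -147.401°): 435.2 mi
D (lat 14.682°, lon -135.804°): 489.6 mi
E (lat 2.935°, lon -140.074°): 509.6 mi

A, B, C, G, F, D, E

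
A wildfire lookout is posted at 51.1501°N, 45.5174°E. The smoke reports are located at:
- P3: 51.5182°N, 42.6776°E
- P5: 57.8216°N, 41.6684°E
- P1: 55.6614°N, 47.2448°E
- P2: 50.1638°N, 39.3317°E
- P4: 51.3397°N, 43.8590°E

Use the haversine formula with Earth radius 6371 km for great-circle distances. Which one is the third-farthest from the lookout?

P2

Distances from the lookout (51.1501°N, 45.5174°E):
P5: 782.1 km
P1: 514.5 km
P2: 449.5 km
P3: 201.5 km
P4: 117.3 km
The third-farthest is P2 at 449.5 km.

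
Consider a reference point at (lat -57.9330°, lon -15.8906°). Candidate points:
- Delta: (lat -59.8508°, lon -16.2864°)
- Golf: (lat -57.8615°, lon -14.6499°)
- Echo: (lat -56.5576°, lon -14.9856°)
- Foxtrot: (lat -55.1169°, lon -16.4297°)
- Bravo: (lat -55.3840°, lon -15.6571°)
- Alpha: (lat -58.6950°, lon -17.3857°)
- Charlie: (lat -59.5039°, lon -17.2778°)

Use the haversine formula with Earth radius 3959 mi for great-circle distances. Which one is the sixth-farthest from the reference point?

Alpha

Distance to each, sorted:
Foxtrot: 195.7 mi
Bravo: 176.4 mi
Delta: 133.3 mi
Charlie: 119.4 mi
Echo: 100.9 mi
Alpha: 75.6 mi
Golf: 45.8 mi
The sixth-farthest is Alpha at 75.6 mi.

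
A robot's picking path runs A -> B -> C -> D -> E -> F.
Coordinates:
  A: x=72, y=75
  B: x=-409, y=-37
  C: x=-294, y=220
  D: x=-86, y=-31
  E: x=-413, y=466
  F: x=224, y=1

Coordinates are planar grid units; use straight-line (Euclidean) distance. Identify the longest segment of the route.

E–F

Leg distances:
A→B: 493.9
B→C: 281.6
C→D: 326.0
D→E: 594.9
E→F: 788.7
The longest leg is E–F at 788.7.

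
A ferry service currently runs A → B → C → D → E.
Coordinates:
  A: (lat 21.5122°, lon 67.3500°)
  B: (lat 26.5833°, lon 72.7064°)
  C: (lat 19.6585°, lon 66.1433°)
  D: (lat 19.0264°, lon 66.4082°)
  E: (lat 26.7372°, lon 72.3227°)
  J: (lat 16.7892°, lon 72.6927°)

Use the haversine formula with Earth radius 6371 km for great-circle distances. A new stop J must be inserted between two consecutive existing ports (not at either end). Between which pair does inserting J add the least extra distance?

Added distance for inserting J between each consecutive pair:
A–B: 1074.3 km
B–C: 829.7 km
C–D: 1395.9 km
D–E: 767.2 km
Smallest added distance is 767.2 km, inserting between D and E.

between D and E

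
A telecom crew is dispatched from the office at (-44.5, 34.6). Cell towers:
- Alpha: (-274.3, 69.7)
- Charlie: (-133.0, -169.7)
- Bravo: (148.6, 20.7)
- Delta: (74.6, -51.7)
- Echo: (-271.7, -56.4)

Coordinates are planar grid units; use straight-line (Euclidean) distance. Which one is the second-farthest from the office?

Alpha

Distances from the office ((-44.5, 34.6)):
Echo: 244.7
Alpha: 232.5
Charlie: 222.6
Bravo: 193.6
Delta: 147.1
The second-farthest is Alpha at 232.5.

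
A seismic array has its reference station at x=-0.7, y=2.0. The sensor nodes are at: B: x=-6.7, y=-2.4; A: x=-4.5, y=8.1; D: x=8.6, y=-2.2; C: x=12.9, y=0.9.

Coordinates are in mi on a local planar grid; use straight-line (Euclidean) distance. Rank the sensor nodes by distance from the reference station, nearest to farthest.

Computing each straight-line distance from x=-0.7, y=2.0:
A x=-4.5, y=8.1: 7.2 mi
B x=-6.7, y=-2.4: 7.4 mi
D x=8.6, y=-2.2: 10.2 mi
C x=12.9, y=0.9: 13.6 mi

A, B, D, C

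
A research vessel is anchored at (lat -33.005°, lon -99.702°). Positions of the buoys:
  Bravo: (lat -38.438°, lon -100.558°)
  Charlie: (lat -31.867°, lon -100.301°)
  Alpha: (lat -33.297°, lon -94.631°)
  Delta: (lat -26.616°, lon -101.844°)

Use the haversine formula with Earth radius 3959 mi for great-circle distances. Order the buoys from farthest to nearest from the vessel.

Delta, Bravo, Alpha, Charlie

Distances from the vessel:
Delta (lat -26.616°, lon -101.844°): 459.7 mi
Bravo (lat -38.438°, lon -100.558°): 378.5 mi
Alpha (lat -33.297°, lon -94.631°): 294.0 mi
Charlie (lat -31.867°, lon -100.301°): 86.0 mi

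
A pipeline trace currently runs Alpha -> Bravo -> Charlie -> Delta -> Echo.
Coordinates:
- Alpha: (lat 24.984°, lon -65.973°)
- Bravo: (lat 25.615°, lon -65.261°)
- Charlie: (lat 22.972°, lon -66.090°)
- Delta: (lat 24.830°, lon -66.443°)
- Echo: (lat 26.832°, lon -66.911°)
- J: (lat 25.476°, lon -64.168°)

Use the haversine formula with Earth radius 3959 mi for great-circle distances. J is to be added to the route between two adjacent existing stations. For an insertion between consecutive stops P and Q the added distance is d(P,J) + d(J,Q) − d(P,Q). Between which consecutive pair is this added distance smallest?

Added distance for inserting J between each consecutive pair:
Alpha–Bravo: 124.4 mi
Bravo–Charlie: 90.1 mi
Charlie–Delta: 230.0 mi
Delta–Echo: 202.0 mi
Smallest added distance is 90.1 mi, inserting between Bravo and Charlie.

between Bravo and Charlie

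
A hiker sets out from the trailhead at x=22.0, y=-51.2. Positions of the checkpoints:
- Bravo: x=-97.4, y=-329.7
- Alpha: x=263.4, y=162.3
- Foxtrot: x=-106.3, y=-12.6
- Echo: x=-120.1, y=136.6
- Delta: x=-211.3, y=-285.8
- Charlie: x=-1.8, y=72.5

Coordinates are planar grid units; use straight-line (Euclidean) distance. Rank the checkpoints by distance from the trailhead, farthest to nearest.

Distance from the trailhead at x=22.0, y=-51.2 to each:
Delta x=-211.3, y=-285.8: 330.9
Alpha x=263.4, y=162.3: 322.3
Bravo x=-97.4, y=-329.7: 303.0
Echo x=-120.1, y=136.6: 235.5
Foxtrot x=-106.3, y=-12.6: 134.0
Charlie x=-1.8, y=72.5: 126.0

Delta, Alpha, Bravo, Echo, Foxtrot, Charlie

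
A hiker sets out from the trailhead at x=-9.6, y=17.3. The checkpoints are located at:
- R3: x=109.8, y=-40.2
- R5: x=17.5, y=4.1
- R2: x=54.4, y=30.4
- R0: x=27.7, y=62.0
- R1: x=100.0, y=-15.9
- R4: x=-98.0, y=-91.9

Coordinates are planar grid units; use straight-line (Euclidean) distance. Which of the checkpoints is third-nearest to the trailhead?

R2

Distances from the trailhead (x=-9.6, y=17.3):
R5: 30.1
R0: 58.2
R2: 65.3
R1: 114.5
R3: 132.5
R4: 140.5
The third-nearest is R2 at 65.3.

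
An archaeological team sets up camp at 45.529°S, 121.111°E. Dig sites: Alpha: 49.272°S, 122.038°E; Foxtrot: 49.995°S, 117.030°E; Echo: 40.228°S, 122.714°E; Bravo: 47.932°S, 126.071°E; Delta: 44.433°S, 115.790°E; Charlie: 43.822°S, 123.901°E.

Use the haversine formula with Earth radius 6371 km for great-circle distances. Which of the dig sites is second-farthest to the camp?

Foxtrot

Distances from the camp (45.529°S, 121.111°E):
Echo: 603.7 km
Foxtrot: 582.6 km
Bravo: 462.8 km
Delta: 435.8 km
Alpha: 422.0 km
Charlie: 291.0 km
The second-farthest is Foxtrot at 582.6 km.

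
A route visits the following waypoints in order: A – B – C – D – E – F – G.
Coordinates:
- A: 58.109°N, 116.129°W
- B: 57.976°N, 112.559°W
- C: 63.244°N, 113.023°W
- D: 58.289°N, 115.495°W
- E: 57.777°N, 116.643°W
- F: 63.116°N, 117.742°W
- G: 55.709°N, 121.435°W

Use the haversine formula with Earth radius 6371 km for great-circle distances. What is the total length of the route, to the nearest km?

2898 km

Leg distances:
A→B: 210.6 km  (cumulative 210.6 km)
B→C: 586.3 km  (cumulative 796.9 km)
C→D: 567.0 km  (cumulative 1363.9 km)
D→E: 88.4 km  (cumulative 1452.3 km)
E→F: 596.7 km  (cumulative 2049.0 km)
F→G: 849.4 km  (cumulative 2898.3 km)
Total route length ≈ 2898 km.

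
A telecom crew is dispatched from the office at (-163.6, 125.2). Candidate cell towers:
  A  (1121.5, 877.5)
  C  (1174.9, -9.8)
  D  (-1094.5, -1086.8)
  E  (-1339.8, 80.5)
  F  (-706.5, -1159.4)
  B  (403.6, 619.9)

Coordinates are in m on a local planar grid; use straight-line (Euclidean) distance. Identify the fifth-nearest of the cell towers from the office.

A

Distance to each, sorted:
B: 752.6 m
E: 1177.0 m
C: 1345.3 m
F: 1394.6 m
A: 1489.1 m
D: 1528.2 m
The fifth-nearest is A at 1489.1 m.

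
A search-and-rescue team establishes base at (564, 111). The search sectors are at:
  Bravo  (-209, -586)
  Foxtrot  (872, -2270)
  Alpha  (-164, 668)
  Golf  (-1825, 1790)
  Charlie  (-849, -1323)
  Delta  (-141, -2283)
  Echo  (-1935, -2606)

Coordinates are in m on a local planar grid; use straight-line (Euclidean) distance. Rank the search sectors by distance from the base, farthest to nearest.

Distance from the base at (564, 111) to each:
Echo (-1935, -2606): 3691.5 m
Golf (-1825, 1790): 2920.0 m
Delta (-141, -2283): 2495.6 m
Foxtrot (872, -2270): 2400.8 m
Charlie (-849, -1323): 2013.2 m
Bravo (-209, -586): 1040.8 m
Alpha (-164, 668): 916.6 m

Echo, Golf, Delta, Foxtrot, Charlie, Bravo, Alpha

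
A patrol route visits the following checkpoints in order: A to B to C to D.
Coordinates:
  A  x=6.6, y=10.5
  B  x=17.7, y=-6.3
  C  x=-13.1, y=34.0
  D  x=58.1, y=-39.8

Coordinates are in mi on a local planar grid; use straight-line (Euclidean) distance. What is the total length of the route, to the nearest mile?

Leg distances:
A→B: 20.1 mi  (cumulative 20.1 mi)
B→C: 50.7 mi  (cumulative 70.9 mi)
C→D: 102.5 mi  (cumulative 173.4 mi)
Total route length ≈ 173 mi.

173 mi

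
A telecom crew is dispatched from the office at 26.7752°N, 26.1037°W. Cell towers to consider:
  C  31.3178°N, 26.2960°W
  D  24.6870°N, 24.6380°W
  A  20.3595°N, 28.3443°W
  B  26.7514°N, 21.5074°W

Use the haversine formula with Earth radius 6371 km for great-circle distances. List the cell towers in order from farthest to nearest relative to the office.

A, C, B, D

Computing each great-circle distance from 26.7752°N, 26.1037°W:
A 20.3595°N, 28.3443°W: 749.0 km
C 31.3178°N, 26.2960°W: 505.5 km
B 26.7514°N, 21.5074°W: 456.3 km
D 24.6870°N, 24.6380°W: 274.7 km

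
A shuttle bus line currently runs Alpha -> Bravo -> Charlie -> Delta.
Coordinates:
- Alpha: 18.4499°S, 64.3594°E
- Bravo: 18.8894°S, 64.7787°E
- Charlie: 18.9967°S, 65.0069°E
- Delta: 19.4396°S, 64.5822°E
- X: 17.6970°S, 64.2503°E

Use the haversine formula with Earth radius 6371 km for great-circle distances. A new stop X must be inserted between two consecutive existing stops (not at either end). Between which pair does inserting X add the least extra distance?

between Alpha and Bravo

Added distance for inserting X between each consecutive pair:
Alpha–Bravo: 162.5 km
Bravo–Charlie: 282.2 km
Charlie–Delta: 295.6 km
Smallest added distance is 162.5 km, inserting between Alpha and Bravo.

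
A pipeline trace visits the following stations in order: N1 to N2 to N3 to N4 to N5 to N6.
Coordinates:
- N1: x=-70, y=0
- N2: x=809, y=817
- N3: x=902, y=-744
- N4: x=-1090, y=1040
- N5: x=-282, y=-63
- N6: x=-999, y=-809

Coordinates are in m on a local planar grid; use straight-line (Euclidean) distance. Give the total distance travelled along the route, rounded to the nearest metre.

Leg distances:
N1→N2: 1200.1 m  (cumulative 1200.1 m)
N2→N3: 1563.8 m  (cumulative 2763.8 m)
N3→N4: 2674.1 m  (cumulative 5437.9 m)
N4→N5: 1367.3 m  (cumulative 6805.2 m)
N5→N6: 1034.7 m  (cumulative 7839.9 m)
Total route length ≈ 7840 m.

7840 m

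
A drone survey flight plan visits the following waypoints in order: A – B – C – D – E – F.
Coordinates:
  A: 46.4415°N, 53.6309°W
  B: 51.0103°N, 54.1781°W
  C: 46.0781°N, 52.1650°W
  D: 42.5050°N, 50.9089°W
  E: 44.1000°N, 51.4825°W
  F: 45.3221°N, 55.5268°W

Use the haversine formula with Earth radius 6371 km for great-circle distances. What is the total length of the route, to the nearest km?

Leg distances:
A→B: 509.6 km  (cumulative 509.6 km)
B→C: 568.0 km  (cumulative 1077.7 km)
C→D: 409.7 km  (cumulative 1487.3 km)
D→E: 183.3 km  (cumulative 1670.7 km)
E→F: 347.2 km  (cumulative 2017.9 km)
Total route length ≈ 2018 km.

2018 km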